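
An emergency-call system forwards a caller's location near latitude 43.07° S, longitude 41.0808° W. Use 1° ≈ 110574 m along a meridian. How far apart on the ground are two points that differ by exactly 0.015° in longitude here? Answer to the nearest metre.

One degree of longitude here spans 110574 × cos 43.07° = 110574 × 0.7305 ≈ 80776.5 m; 0.015° of that is 1211.65 m.

1212 metres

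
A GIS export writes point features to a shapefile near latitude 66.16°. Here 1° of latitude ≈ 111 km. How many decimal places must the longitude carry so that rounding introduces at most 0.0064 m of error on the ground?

7

At 66.16° one degree of longitude covers 111000 × cos 66.16° ≈ 111000 × 0.4042 ≈ 44864.4 m.
N decimal places → at most half a unit in the last place, 0.5 × 10⁻ᴺ° = 44864.4/2 × 10⁻ᴺ m.
Need 0.5 × 44864.4 × 10⁻ᴺ ≤ 0.0064 → 10⁻ᴺ ≤ 2.853e-07, so N ≥ 6.54.
So 7 decimal places suffice (0.00224 m); 6 would allow up to 0.0224 m.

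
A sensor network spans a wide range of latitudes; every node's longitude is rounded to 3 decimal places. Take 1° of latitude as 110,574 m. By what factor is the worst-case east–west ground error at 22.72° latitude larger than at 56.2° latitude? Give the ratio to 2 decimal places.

1.66

Rounding to 3 decimal places leaves the longitude within ±0.0005° of the true value.
Error at 22.72° = 0.0005° × 110574 × cos 22.72° ≈ 55.287 × 0.9224 = 50.997 m.
Error at 56.2° = 0.0005° × 110574 × cos 56.2° ≈ 55.287 × 0.5563 = 30.756 m.
Ratio: 50.997 / 30.756 = cos 22.72° / cos 56.2° ≈ 1.6581.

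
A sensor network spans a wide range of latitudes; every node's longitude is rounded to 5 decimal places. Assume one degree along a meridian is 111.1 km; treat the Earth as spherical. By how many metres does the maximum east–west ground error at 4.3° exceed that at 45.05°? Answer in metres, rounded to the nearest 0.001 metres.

Rounding to 5 decimal places leaves the longitude within ±5e-06° of the true value.
Error at 4.3° = 5e-06° × 111100 × cos 4.3° ≈ 0.5555 × 0.9972 = 0.55394 m.
At 45.05°: 5e-06° × 111100 × cos 45.05° = 5e-06 × 111100 × 0.7065 ≈ 0.39245 m.
Difference: 0.55394 − 0.39245 = 0.16148 m.

0.161 metres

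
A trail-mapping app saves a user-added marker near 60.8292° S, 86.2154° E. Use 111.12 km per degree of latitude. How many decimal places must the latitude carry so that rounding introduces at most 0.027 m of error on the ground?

One degree of latitude covers 111120 m.
With N decimal places the half-ulp bound is 0.5·10⁻ᴺ°, or 0.5·10⁻ᴺ × 111120 m on the ground.
Need 0.5 × 111120 × 10⁻ᴺ ≤ 0.027 → 10⁻ᴺ ≤ 4.860e-07, so N ≥ 6.31.
N = 6 would give 0.0556 m (too coarse); N = 7 gives 0.00556 m ≤ 0.027 m.

7 decimal places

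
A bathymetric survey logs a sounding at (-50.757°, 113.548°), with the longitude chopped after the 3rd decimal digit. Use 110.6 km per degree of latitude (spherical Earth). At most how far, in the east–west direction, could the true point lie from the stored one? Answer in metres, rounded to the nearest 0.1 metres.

70.0 metres

Truncating at 3 decimal places can drop up to a full unit in the last place, so the longitude may be off by as much as 0.001°.
One degree of longitude at 50.757° is 110600 × cos 50.757° ≈ 110600 × 0.6326 = 69966.7 m.
Maximum E–W displacement: 0.001 × 69966.7 = 69.9667 m.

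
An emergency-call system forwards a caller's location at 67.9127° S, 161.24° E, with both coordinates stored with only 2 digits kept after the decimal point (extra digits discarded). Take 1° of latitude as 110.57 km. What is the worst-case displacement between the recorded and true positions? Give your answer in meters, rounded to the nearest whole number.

1181 meters

Truncating at 2 decimal places can drop up to a full unit in the last place, so each coordinate may be off by as much as 0.01°.
Latitude error → 0.01 × 110570 = 1105.7 m along the meridian.
East–west component at 67.9127°: 0.01° × 110570 × cos 67.9127° ≈ 0.01 × 41576.4 ≈ 415.764 m.
Worst case both components are at the extreme and orthogonal: √(1105.7² + 415.764²) ≈ 1181.28 m.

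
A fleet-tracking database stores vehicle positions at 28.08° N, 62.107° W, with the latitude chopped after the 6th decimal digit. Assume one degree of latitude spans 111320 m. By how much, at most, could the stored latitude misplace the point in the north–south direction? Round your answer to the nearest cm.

11 cm

Truncating at 6 decimal places can drop up to a full unit in the last place, so the latitude may be off by as much as 1e-06°.
North–south distance: 1e-06° × 111320 m/° = 0.11132 m.
That is 0.11132 m = 11.132 cm.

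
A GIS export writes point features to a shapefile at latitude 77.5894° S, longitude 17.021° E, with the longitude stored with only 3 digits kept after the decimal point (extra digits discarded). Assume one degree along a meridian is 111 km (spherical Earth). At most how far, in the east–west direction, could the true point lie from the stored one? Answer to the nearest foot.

78 feet

Truncating at 3 decimal places can drop up to a full unit in the last place, so the longitude may be off by as much as 0.001°.
Parallels shrink by cos φ, so at 77.5894° a degree of longitude is 111000 × 0.2149 ≈ 23855.7 m.
So at most 0.001° × 23855.7 ≈ 23.8557 m east–west.
Converting: 23.8557 m × 3.2808 ft/m ≈ 78.267 ft.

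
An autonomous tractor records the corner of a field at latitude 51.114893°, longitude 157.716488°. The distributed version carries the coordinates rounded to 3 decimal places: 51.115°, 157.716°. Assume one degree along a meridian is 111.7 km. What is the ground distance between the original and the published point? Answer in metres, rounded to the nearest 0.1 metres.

The latitude changed by -0.000107° and the longitude by +0.000488°.
N–S: -0.000107° × 111700 m/° = -11.9519 m.
East–west at this latitude: 0.000488° × 111700 × cos 51.115° ≈ 0.000488 × 70120.7 = 34.2189 m.
Hypotenuse of the two orthogonal shifts: √(11.9519² + 34.2189²) = 36.2461 m.

36.2 metres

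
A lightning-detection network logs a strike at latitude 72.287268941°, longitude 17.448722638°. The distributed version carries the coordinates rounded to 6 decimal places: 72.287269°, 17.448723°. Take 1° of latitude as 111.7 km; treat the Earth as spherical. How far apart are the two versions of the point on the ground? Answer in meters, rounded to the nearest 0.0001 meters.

0.0140 meters

The latitude changed by -0.000000059° and the longitude by -0.000000362°.
North–south shift: -0.000000059 × 111700 = -0.0065903 m.
E–W at 72.2873°: -0.000000362° × 111700 × cos 72.2873° = -0.000000362 × 111700 × 0.3042 ≈ -0.0123023 m.
Hypotenuse of the two orthogonal shifts: √(0.0065903² + 0.0123023²) = 0.0139563 m.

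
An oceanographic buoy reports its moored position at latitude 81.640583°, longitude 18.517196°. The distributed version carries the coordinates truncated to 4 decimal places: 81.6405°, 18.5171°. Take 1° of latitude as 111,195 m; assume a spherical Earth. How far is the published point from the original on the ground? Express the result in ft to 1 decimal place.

The latitude changed by +0.000083° and the longitude by +0.000096°.
N–S: 0.000083° × 111195 m/° = 9.22919 m.
East–west at this latitude: 0.000096° × 111195 × cos 81.6405° ≈ 0.000096 × 16165.9 = 1.55193 m.
Distance: √(9.22919² + 1.55193²) ≈ 9.35876 m.
Converting: 9.35876 m × 3.2808 ft/m ≈ 30.705 ft.

30.7 ft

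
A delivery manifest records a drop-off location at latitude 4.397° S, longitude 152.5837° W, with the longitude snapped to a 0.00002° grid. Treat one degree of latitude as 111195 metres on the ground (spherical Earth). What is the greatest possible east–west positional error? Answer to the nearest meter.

1 meters

With a 0.00002° grid the true value lies within half a step, ±0.00002°/2 = ±1e-05°, of the stored one.
Parallels shrink by cos φ, so at 4.397° a degree of longitude is 111195 × 0.9971 ≈ 110868 m.
Maximum E–W displacement: 1e-05 × 110868 = 1.10868 m.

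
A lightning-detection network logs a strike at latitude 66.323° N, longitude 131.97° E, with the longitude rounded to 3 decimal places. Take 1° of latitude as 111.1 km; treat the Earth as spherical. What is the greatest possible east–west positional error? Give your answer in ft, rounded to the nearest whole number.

Rounding to 3 decimal places leaves the longitude within ±0.0005° of the true value.
At latitude 66.323° a degree of longitude spans 111100 m × cos 66.323° = 111100 × 0.4016 ≈ 44615.6 m.
So at most 0.0005° × 44615.6 ≈ 22.3078 m east–west.
In feet: 22.3078 m ÷ 0.3048 ≈ 73.188 ft.

73 ft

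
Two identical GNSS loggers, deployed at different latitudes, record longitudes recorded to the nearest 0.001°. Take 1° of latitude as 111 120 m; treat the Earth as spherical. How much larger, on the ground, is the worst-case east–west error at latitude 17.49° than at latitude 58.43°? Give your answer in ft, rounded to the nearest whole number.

Rounding to 3 decimal places leaves the longitude within ±0.0005° of the true value.
Error at 17.49° = 0.0005° × 111120 × cos 17.49° ≈ 55.56 × 0.9538 = 52.991 m.
At 58.43°: 0.0005° × 111120 × cos 58.43° = 0.0005 × 111120 × 0.5235 ≈ 29.088 m.
Difference: 52.991 − 29.088 = 23.904 m.
Converting: 23.9036 m × 3.2808 ft/m ≈ 78.424 ft.

78 ft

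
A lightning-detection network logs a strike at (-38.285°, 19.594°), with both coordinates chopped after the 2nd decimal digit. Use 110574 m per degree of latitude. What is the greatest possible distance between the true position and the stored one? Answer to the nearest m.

1406 m

Truncating at 2 decimal places can drop up to a full unit in the last place, so each coordinate may be off by as much as 0.01°.
N–S: 0.01° × 110574 m/° = 1105.74 m.
East–west component at 38.285°: 0.01° × 110574 × cos 38.285° ≈ 0.01 × 86793.8 ≈ 867.938 m.
The two errors are perpendicular, so the maximum displacement is √(1105.74² + 867.938²) ≈ 1405.69 m.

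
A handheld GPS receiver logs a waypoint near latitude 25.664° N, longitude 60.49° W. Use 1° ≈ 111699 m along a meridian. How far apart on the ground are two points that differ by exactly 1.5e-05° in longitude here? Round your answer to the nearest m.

At 25.664° a degree of longitude is 111699 × cos 25.664° ≈ 100680 m, so 1.5e-05° corresponds to 1.5102 m.

2 m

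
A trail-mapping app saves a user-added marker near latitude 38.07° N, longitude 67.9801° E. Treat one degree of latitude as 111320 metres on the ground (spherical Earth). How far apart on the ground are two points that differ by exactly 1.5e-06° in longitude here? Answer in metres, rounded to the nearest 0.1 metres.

One degree of longitude here spans 111320 × cos 38.07° = 111320 × 0.7873 ≈ 87637.6 m; 1.5e-06° of that is 0.131456 m.

0.1 metres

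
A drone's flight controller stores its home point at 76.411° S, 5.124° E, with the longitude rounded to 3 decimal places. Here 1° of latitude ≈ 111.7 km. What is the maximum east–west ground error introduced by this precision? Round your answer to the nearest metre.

Rounding to 3 decimal places leaves the longitude within ±0.0005° of the true value.
One degree of longitude at 76.411° is 111700 × cos 76.411° ≈ 111700 × 0.2350 = 26244.5 m.
East–west error: 0.0005° × 26244.5 m/° ≈ 13.1223 m.

13 metres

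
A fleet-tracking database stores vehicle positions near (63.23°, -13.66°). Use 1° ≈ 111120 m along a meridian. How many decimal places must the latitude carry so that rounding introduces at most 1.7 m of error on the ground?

One degree of latitude covers 111120 m.
N decimal places → at most half a unit in the last place, 0.5 × 10⁻ᴺ° = 111120/2 × 10⁻ᴺ m.
Need 0.5 × 111120 × 10⁻ᴺ ≤ 1.7 → 10⁻ᴺ ≤ 3.060e-05, so N ≥ 4.51.
N = 4 would give 5.56 m (too coarse); N = 5 gives 0.556 m ≤ 1.7 m.

5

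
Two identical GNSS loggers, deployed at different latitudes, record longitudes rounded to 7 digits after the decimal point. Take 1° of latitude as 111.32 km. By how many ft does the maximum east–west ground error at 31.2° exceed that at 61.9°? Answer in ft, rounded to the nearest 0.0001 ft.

Rounding to 7 decimal places leaves the longitude within ±5e-08° of the true value.
Error at 31.2° = 5e-08° × 111320 × cos 31.2° ≈ 0.005566 × 0.8554 = 0.004761 m.
Error at 61.9° = 5e-08° × 111320 × cos 61.9° ≈ 0.005566 × 0.4710 = 0.0026217 m.
Difference: 0.004761 − 0.0026217 = 0.0021393 m.
In feet: 0.00213931 m ÷ 0.3048 ≈ 0.0070187 ft.

0.0070 ft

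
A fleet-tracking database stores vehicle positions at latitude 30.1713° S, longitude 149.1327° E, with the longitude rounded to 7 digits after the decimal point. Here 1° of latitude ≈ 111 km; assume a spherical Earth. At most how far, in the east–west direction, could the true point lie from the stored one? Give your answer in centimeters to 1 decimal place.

Rounding to 7 decimal places leaves the longitude within ±5e-08° of the true value.
Parallels shrink by cos φ, so at 30.1713° a degree of longitude is 111000 × 0.8645 ≈ 95962.5 m.
East–west error: 5e-08° × 95962.5 m/° ≈ 0.00479812 m.
That is 0.00479812 m = 0.47981 cm.

0.5 centimeters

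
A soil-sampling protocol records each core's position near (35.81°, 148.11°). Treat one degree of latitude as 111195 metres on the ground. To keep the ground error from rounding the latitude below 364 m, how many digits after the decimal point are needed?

3 decimal places

One degree of latitude covers 111195 m.
Rounding to N decimal places gives at most 0.5 × 10⁻ᴺ degrees of error, i.e. 0.5 × 10⁻ᴺ × 111195 m.
Setting 55597.5 × 10⁻ᴺ ≤ 364 gives 10ᴺ ≥ 152.7, i.e. N ≥ 2.18.
So 3 decimal places suffice (55.6 m); 2 would allow up to 556 m.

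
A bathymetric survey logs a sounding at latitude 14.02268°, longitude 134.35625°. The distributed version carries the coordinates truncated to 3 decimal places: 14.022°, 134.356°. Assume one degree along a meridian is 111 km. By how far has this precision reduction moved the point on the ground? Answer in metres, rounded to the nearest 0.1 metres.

80.1 metres

Δlat = 14.02268 − 14.022 = +0.00068°; Δlon = 134.35625 − 134.356 = +0.00025°.
North–south shift: 0.00068 × 111000 = 75.48 m.
E–W at 14.022°: 0.00025° × 111000 × cos 14.022° = 0.00025 × 111000 × 0.9702 ≈ 26.9231 m.
Distance: √(75.48² + 26.9231²) ≈ 80.1379 m.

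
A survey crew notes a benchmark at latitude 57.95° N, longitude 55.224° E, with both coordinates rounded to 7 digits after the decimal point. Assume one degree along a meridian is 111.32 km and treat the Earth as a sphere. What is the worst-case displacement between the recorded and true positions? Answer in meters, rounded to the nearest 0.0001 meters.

0.0063 meters

Rounding to 7 decimal places leaves each coordinate within ±5e-08° of the true value.
North–south component: 5e-08° × 111320 = 0.005566 m.
E–W at 57.95°: 5e-08° × 111320 × cos 57.95° = 5e-08 × 111320 × 0.5307 ≈ 0.00295365 m.
The two errors are perpendicular, so the maximum displacement is √(0.005566² + 0.00295365²) ≈ 0.00630114 m.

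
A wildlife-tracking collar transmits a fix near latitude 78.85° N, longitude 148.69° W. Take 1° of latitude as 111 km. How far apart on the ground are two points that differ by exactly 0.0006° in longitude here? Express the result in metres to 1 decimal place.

12.9 metres

At 78.85° a degree of longitude is 111000 × cos 78.85° ≈ 21465 m, so 0.0006° corresponds to 12.879 m.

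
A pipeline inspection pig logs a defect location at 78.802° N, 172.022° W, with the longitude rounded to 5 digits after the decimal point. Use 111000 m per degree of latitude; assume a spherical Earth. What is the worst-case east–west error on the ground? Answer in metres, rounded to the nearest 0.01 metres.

Rounding to 5 decimal places leaves the longitude within ±5e-06° of the true value.
Parallels shrink by cos φ, so at 78.802° a degree of longitude is 111000 × 0.1942 ≈ 21556.2 m.
Maximum E–W displacement: 5e-06 × 21556.2 = 0.107781 m.

0.11 metres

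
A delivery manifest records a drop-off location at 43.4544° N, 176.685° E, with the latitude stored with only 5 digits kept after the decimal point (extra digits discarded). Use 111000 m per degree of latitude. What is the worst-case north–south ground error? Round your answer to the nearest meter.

Truncating at 5 decimal places can drop up to a full unit in the last place, so the latitude may be off by as much as 1e-05°.
So the N–S error is at most 1e-05 × 111000 = 1.11 m.

1 meters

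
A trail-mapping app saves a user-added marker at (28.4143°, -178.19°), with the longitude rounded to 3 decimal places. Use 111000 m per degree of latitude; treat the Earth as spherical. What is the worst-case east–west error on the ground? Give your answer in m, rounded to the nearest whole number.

Rounding to 3 decimal places leaves the longitude within ±0.0005° of the true value.
At latitude 28.4143° a degree of longitude spans 111000 m × cos 28.4143° = 111000 × 0.8795 ≈ 97627.8 m.
East–west error: 0.0005° × 97627.8 m/° ≈ 48.8139 m.

49 m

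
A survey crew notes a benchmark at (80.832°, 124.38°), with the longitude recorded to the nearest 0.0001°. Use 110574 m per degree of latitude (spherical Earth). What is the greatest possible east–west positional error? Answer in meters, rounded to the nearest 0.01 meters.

Rounding to 4 decimal places leaves the longitude within ±5e-05° of the true value.
One degree of longitude at 80.832° is 110574 × cos 80.832° ≈ 110574 × 0.1593 = 17617.7 m.
So at most 5e-05° × 17617.7 ≈ 0.880887 m east–west.

0.88 meters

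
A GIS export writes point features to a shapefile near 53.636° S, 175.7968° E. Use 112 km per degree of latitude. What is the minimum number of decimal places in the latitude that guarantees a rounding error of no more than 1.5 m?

One degree of latitude covers 112000 m.
N decimal places → at most half a unit in the last place, 0.5 × 10⁻ᴺ° = 112000/2 × 10⁻ᴺ m.
Setting 56000 × 10⁻ᴺ ≤ 1.5 gives 10ᴺ ≥ 3.733e+04, i.e. N ≥ 4.57.
N = 4 would give 5.6 m (too coarse); N = 5 gives 0.56 m ≤ 1.5 m.

5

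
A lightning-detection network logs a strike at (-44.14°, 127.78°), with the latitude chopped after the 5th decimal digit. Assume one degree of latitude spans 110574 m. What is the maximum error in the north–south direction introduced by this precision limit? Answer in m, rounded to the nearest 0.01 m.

1.11 m

Truncating at 5 decimal places can drop up to a full unit in the last place, so the latitude may be off by as much as 1e-05°.
So the N–S error is at most 1e-05 × 110574 = 1.10574 m.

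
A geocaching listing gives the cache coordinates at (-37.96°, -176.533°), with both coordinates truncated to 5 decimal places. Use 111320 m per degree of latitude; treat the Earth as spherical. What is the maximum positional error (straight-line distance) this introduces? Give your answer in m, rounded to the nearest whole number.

1 m

Truncating at 5 decimal places can drop up to a full unit in the last place, so each coordinate may be off by as much as 1e-05°.
North–south component: 1e-05° × 111320 = 1.1132 m.
Longitude error → 1e-05 × 111320 × cos 37.96° = 1e-05 × 111320 × 0.7884 ≈ 0.877692 m.
Worst case both components are at the extreme and orthogonal: √(1.1132² + 0.877692²) ≈ 1.41759 m.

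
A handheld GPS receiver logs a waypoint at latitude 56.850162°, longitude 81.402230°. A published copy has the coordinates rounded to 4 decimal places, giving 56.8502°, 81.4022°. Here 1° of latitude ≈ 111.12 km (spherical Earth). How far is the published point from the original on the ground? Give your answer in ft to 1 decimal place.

The latitude changed by -0.000038° and the longitude by +0.000030°.
N–S: -0.000038° × 111120 m/° = -4.22256 m.
East–west at this latitude: 0.000030° × 111120 × cos 56.8502° ≈ 0.000030 × 60763.7 = 1.82291 m.
Hypotenuse of the two orthogonal shifts: √(4.22256² + 1.82291²) = 4.59924 m.
In feet: 4.59924 m ÷ 0.3048 ≈ 15.089 ft.

15.1 ft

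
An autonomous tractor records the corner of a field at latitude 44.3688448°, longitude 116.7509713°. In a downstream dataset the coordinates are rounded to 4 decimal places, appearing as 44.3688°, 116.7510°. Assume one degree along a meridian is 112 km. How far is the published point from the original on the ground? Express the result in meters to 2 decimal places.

The latitude changed by +0.0000448° and the longitude by -0.0000287°.
North–south shift: 0.0000448 × 112000 = 5.0176 m.
East–west at this latitude: -0.0000287° × 112000 × cos 44.3688° ≈ -0.0000287 × 80063.6 = -2.29783 m.
Combined displacement = (5.0176² + 2.29783²)^½ ≈ 5.51872 m.

5.52 meters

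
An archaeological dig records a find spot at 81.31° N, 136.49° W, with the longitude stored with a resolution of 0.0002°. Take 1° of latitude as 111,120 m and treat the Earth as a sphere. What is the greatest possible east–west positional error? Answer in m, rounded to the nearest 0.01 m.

1.68 m

With a 0.0002° grid the true value lies within half a step, ±0.0002°/2 = ±0.0001°, of the stored one.
At latitude 81.31° a degree of longitude spans 111120 m × cos 81.31° = 111120 × 0.1511 ≈ 16788.9 m.
East–west error: 0.0001° × 16788.9 m/° ≈ 1.67889 m.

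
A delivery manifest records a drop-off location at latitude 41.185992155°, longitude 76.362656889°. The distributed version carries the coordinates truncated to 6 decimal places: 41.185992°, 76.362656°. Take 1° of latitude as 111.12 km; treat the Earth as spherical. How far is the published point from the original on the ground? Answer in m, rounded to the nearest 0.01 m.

0.08 m

The latitude changed by +0.000000155° and the longitude by +0.000000889°.
North–south shift: 0.000000155 × 111120 = 0.0172236 m.
East–west at this latitude: 0.000000889° × 111120 × cos 41.186° ≈ 0.000000889 × 83626.2 = 0.0743437 m.
Combined displacement = (0.0172236² + 0.0743437²)^½ ≈ 0.0763128 m.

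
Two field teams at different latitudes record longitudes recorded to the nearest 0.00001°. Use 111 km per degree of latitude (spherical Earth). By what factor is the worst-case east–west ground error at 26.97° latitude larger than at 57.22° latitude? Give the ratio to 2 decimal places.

Rounding to 5 decimal places leaves the longitude within ±5e-06° of the true value.
At 26.97°: 5e-06° × 111000 × cos 26.97° = 5e-06 × 111000 × 0.8912 ≈ 0.49464 m.
At 57.22°: 5e-06° × 111000 × cos 57.22° = 5e-06 × 111000 × 0.5414 ≈ 0.30049 m.
Ratio: 0.49464 / 0.30049 = cos 26.97° / cos 57.22° ≈ 1.6461.

1.65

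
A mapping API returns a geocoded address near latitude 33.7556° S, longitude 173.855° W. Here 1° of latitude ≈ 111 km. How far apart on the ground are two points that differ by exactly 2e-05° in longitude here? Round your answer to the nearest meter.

2 meters

2e-05° of longitude at 33.7556° is 2e-05 × 111000 × cos 33.7556° ≈ 2e-05 × 92287.1 = 1.84574 m.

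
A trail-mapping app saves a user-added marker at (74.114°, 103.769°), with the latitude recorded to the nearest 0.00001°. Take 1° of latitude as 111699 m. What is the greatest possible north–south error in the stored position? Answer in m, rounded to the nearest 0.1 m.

Rounding to 5 decimal places leaves the latitude within ±5e-06° of the true value.
Along the meridian that is 5e-06° × 111699 m/° = 0.558495 m.

0.6 m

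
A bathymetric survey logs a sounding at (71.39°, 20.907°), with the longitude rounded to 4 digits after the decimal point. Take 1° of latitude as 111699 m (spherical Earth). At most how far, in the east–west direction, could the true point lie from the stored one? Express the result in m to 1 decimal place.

1.8 m

Rounding to 4 decimal places leaves the longitude within ±5e-05° of the true value.
One degree of longitude at 71.39° is 111699 × cos 71.39° ≈ 111699 × 0.3191 = 35645.9 m.
East–west error: 5e-05° × 35645.9 m/° ≈ 1.7823 m.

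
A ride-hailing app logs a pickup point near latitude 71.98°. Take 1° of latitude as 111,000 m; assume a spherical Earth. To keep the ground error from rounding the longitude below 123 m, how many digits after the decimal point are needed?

At 71.98° one degree of longitude covers 111000 × cos 71.98° ≈ 111000 × 0.3093 ≈ 34337.7 m.
N decimal places → at most half a unit in the last place, 0.5 × 10⁻ᴺ° = 34337.7/2 × 10⁻ᴺ m.
Setting 17168.9 × 10⁻ᴺ ≤ 123 gives 10ᴺ ≥ 139.6, i.e. N ≥ 2.14.
N = 2 would give 172 m (too coarse); N = 3 gives 17.2 m ≤ 123 m.

3 decimal places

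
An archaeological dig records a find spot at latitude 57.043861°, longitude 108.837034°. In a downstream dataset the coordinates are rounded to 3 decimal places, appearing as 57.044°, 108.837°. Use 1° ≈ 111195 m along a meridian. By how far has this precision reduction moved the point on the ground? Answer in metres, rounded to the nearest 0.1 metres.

15.6 metres

Δlat = 57.043861 − 57.044 = -0.000139°; Δlon = 108.837034 − 108.837 = +0.000034°.
N–S: -0.000139° × 111195 m/° = -15.4561 m.
E–W at 57.044°: 0.000034° × 111195 × cos 57.044° = 0.000034 × 111195 × 0.5440 ≈ 2.05664 m.
Hypotenuse of the two orthogonal shifts: √(15.4561² + 2.05664²) = 15.5923 m.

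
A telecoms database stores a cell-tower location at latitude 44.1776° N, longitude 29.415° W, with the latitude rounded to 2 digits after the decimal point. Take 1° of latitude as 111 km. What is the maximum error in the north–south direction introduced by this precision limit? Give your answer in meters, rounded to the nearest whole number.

555 meters

Rounding to 2 decimal places leaves the latitude within ±0.005° of the true value.
North–south distance: 0.005° × 111000 m/° = 555 m.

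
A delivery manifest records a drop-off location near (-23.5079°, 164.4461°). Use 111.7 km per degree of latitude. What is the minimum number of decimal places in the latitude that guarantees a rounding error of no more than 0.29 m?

6 decimal places

One degree of latitude covers 111700 m.
N decimal places → at most half a unit in the last place, 0.5 × 10⁻ᴺ° = 111700/2 × 10⁻ᴺ m.
Need 0.5 × 111700 × 10⁻ᴺ ≤ 0.29 → 10⁻ᴺ ≤ 5.192e-06, so N ≥ 5.28.
N = 5 would give 0.558 m (too coarse); N = 6 gives 0.0558 m ≤ 0.29 m.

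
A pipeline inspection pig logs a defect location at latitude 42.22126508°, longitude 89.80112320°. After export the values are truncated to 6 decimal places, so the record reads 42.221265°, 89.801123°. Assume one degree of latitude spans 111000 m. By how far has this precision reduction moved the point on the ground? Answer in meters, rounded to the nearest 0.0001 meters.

0.0187 meters

Δlat = 42.22126508 − 42.221265 = +0.00000008°; Δlon = 89.80112320 − 89.801123 = +0.00000020°.
North–south shift: 0.00000008 × 111000 = 0.00888 m.
E–W at 42.2213°: 0.00000020° × 111000 × cos 42.2213° = 0.00000020 × 111000 × 0.7406 ≈ 0.0164403 m.
Distance: √(0.00888² + 0.0164403²) ≈ 0.0186853 m.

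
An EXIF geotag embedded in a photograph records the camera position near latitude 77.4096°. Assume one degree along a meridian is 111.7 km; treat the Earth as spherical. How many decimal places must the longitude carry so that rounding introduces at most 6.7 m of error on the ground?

At 77.4096° one degree of longitude covers 111700 × cos 77.4096° ≈ 111700 × 0.2180 ≈ 24348.3 m.
With N decimal places the half-ulp bound is 0.5·10⁻ᴺ°, or 0.5·10⁻ᴺ × 24348.3 m on the ground.
Setting 12174.2 × 10⁻ᴺ ≤ 6.7 gives 10ᴺ ≥ 1817, i.e. N ≥ 3.26.
At 3 places the error can reach 12.2 m, but 4 places keeps it to 1.22 m.

4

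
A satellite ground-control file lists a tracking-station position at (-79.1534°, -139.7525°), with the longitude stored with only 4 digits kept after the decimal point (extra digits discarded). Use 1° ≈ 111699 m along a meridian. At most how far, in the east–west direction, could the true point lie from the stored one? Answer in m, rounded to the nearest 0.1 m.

Truncating at 4 decimal places can drop up to a full unit in the last place, so the longitude may be off by as much as 0.0001°.
Parallels shrink by cos φ, so at 79.1534° a degree of longitude is 111699 × 0.1882 ≈ 21019.5 m.
So at most 0.0001° × 21019.5 ≈ 2.10195 m east–west.

2.1 m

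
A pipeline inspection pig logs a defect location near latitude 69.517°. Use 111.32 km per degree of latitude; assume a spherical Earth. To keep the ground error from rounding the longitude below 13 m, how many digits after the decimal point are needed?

At 69.517° one degree of longitude covers 111320 × cos 69.517° ≈ 111320 × 0.3499 ≈ 38954.1 m.
Rounding to N decimal places gives at most 0.5 × 10⁻ᴺ degrees of error, i.e. 0.5 × 10⁻ᴺ × 38954.1 m.
Need 0.5 × 38954.1 × 10⁻ᴺ ≤ 13 → 10⁻ᴺ ≤ 6.675e-04, so N ≥ 3.18.
So 4 decimal places suffice (1.95 m); 3 would allow up to 19.5 m.

4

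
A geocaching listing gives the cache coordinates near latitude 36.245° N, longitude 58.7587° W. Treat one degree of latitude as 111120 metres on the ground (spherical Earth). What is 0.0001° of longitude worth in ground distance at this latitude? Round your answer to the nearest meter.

0.0001° of longitude at 36.245° is 0.0001 × 111120 × cos 36.245° ≈ 0.0001 × 89617.9 = 8.96179 m.

9 meters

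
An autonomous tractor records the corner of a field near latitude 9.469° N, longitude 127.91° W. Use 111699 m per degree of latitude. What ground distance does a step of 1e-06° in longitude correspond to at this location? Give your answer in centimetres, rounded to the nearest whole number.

11 centimetres

One degree of longitude here spans 111699 × cos 9.469° = 111699 × 0.9864 ≈ 110177 m; 1e-06° of that is 0.110177 m.
That is 0.110177 m = 11.018 cm.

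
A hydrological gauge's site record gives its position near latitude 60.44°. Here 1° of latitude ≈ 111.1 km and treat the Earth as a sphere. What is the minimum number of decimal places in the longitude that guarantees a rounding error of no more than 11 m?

4

At 60.44° one degree of longitude covers 111100 × cos 60.44° ≈ 111100 × 0.4933 ≈ 54809.5 m.
Rounding to N decimal places gives at most 0.5 × 10⁻ᴺ degrees of error, i.e. 0.5 × 10⁻ᴺ × 54809.5 m.
Setting 27404.7 × 10⁻ᴺ ≤ 11 gives 10ᴺ ≥ 2491, i.e. N ≥ 3.40.
So 4 decimal places suffice (2.74 m); 3 would allow up to 27.4 m.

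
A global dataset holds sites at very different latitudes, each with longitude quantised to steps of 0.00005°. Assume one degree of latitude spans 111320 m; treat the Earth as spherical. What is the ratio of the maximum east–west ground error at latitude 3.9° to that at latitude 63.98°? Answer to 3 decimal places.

2.274

With a 0.00005° grid the true value lies within half a step, ±0.00005°/2 = ±2.5e-05°, of the stored one.
At 3.9°: 2.5e-05° × 111320 × cos 3.9° = 2.5e-05 × 111320 × 0.9977 ≈ 2.7766 m.
At 63.98°: 2.5e-05° × 111320 × cos 63.98° = 2.5e-05 × 111320 × 0.4387 ≈ 1.2209 m.
The ratio reduces to cos 3.9° / cos 63.98° = 0.9977/0.4387 ≈ 2.2743.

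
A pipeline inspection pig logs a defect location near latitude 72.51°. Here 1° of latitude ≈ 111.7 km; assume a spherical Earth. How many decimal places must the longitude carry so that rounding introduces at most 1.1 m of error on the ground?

At 72.51° one degree of longitude covers 111700 × cos 72.51° ≈ 111700 × 0.3005 ≈ 33570.2 m.
With N decimal places the half-ulp bound is 0.5·10⁻ᴺ°, or 0.5·10⁻ᴺ × 33570.2 m on the ground.
Setting 16785.1 × 10⁻ᴺ ≤ 1.1 gives 10ᴺ ≥ 1.526e+04, i.e. N ≥ 4.18.
N = 4 would give 1.68 m (too coarse); N = 5 gives 0.168 m ≤ 1.1 m.

5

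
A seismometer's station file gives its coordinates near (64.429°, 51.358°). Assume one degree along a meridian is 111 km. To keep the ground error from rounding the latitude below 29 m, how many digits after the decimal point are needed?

4 decimal places

One degree of latitude covers 111000 m.
With N decimal places the half-ulp bound is 0.5·10⁻ᴺ°, or 0.5·10⁻ᴺ × 111000 m on the ground.
Need 0.5 × 111000 × 10⁻ᴺ ≤ 29 → 10⁻ᴺ ≤ 5.225e-04, so N ≥ 3.28.
N = 3 would give 55.5 m (too coarse); N = 4 gives 5.55 m ≤ 29 m.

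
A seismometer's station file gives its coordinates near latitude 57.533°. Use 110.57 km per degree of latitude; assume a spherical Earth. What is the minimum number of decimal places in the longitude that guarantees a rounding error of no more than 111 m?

At 57.533° one degree of longitude covers 110570 × cos 57.533° ≈ 110570 × 0.5368 ≈ 59355.5 m.
With N decimal places the half-ulp bound is 0.5·10⁻ᴺ°, or 0.5·10⁻ᴺ × 59355.5 m on the ground.
Need 0.5 × 59355.5 × 10⁻ᴺ ≤ 111 → 10⁻ᴺ ≤ 3.740e-03, so N ≥ 2.43.
N = 2 would give 297 m (too coarse); N = 3 gives 29.7 m ≤ 111 m.

3 decimal places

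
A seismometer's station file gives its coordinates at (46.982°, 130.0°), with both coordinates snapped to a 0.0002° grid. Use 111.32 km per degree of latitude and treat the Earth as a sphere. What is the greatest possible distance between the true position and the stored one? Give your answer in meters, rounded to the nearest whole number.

With a 0.0002° grid the true value lies within half a step, ±0.0002°/2 = ±0.0001°, of the stored one.
N–S: 0.0001° × 111320 m/° = 11.132 m.
Longitude error → 0.0001 × 111320 × cos 46.982° = 0.0001 × 111320 × 0.6822 ≈ 7.59456 m.
The two errors are perpendicular, so the maximum displacement is √(11.132² + 7.59456²) ≈ 13.4759 m.

13 meters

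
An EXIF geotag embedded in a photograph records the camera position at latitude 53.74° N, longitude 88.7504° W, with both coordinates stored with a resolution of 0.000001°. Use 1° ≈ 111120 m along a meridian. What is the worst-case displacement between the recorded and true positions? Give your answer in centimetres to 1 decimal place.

With a 0.000001° grid the true value lies within half a step, ±0.000001°/2 = ±5e-07°, of the stored one.
Latitude error → 5e-07 × 111120 = 0.05556 m along the meridian.
East–west component at 53.74°: 5e-07° × 111120 × cos 53.74° ≈ 5e-07 × 65722 ≈ 0.032861 m.
Worst case both components are at the extreme and orthogonal: √(0.05556² + 0.032861²) ≈ 0.0645504 m.
That is 0.0645504 m = 6.455 cm.

6.5 centimetres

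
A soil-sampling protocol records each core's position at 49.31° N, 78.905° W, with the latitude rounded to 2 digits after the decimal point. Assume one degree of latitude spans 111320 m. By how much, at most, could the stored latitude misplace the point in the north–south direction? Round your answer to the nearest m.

557 m

Rounding to 2 decimal places leaves the latitude within ±0.005° of the true value.
North–south distance: 0.005° × 111320 m/° = 556.6 m.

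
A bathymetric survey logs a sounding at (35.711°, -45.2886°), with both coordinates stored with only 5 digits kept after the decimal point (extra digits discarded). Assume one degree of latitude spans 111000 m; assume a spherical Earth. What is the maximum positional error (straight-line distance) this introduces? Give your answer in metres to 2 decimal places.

Truncating at 5 decimal places can drop up to a full unit in the last place, so each coordinate may be off by as much as 1e-05°.
Latitude error → 1e-05 × 111000 = 1.11 m along the meridian.
Longitude error → 1e-05 × 111000 × cos 35.711° = 1e-05 × 111000 × 0.8120 ≈ 0.901288 m.
The two errors are perpendicular, so the maximum displacement is √(1.11² + 0.901288²) ≈ 1.42983 m.

1.43 metres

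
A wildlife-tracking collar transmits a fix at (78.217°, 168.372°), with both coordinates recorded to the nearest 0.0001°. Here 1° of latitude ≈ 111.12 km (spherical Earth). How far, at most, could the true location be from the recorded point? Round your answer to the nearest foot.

Rounding to 4 decimal places leaves each coordinate within ±5e-05° of the true value.
North–south component: 5e-05° × 111120 = 5.556 m.
E–W at 78.217°: 5e-05° × 111120 × cos 78.217° = 5e-05 × 111120 × 0.2042 ≈ 1.13457 m.
Combining orthogonally: (5.556² + 1.13457²)^½ ≈ 5.67066 m.
In feet: 5.67066 m ÷ 0.3048 ≈ 18.605 ft.

19 feet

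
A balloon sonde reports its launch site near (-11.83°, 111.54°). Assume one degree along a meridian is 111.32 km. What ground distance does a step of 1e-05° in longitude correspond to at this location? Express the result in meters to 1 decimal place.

1.1 meters

One degree of longitude here spans 111320 × cos 11.83° = 111320 × 0.9788 ≈ 108956 m; 1e-05° of that is 1.08956 m.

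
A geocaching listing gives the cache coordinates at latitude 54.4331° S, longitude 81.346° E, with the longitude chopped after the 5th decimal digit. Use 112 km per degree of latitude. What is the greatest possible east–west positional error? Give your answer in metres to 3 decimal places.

Truncating at 5 decimal places can drop up to a full unit in the last place, so the longitude may be off by as much as 1e-05°.
One degree of longitude at 54.4331° is 112000 × cos 54.4331° ≈ 112000 × 0.5817 = 65145.2 m.
So at most 1e-05° × 65145.2 ≈ 0.651452 m east–west.

0.651 metres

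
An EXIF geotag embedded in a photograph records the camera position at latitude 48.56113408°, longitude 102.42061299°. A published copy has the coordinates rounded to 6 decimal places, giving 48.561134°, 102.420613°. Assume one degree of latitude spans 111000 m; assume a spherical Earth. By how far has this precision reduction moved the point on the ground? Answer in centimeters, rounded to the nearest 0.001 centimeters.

0.891 centimeters

The latitude changed by +0.00000008° and the longitude by -0.00000001°.
North–south shift: 0.00000008 × 111000 = 0.00888 m.
E–W at 48.5611°: -0.00000001° × 111000 × cos 48.5611° = -0.00000001 × 111000 × 0.6618 ≈ -0.000734621 m.
Combined displacement = (0.00888² + 0.000734621²)^½ ≈ 0.00891033 m.
That is 0.00891033 m = 0.89103 cm.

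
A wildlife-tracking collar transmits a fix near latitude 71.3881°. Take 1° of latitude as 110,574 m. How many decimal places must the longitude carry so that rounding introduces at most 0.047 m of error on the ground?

At 71.3881° one degree of longitude covers 110574 × cos 71.3881° ≈ 110574 × 0.3192 ≈ 35290.4 m.
Rounding to N decimal places gives at most 0.5 × 10⁻ᴺ degrees of error, i.e. 0.5 × 10⁻ᴺ × 35290.4 m.
Need 0.5 × 35290.4 × 10⁻ᴺ ≤ 0.047 → 10⁻ᴺ ≤ 2.664e-06, so N ≥ 5.57.
So 6 decimal places suffice (0.0176 m); 5 would allow up to 0.176 m.

6 decimal places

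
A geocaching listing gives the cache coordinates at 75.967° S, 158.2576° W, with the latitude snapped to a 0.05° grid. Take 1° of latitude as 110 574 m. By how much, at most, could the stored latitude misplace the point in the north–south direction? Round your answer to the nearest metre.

With a 0.05° grid the true value lies within half a step, ±0.05°/2 = ±0.025°, of the stored one.
So the N–S error is at most 0.025 × 110574 = 2764.35 m.

2764 metres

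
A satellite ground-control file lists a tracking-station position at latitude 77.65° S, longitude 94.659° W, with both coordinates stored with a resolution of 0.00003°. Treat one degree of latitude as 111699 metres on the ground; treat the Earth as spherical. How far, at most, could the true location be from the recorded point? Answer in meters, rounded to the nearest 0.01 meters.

With a 0.00003° grid the true value lies within half a step, ±0.00003°/2 = ±1.5e-05°, of the stored one.
North–south component: 1.5e-05° × 111699 = 1.67549 m.
E–W at 77.65°: 1.5e-05° × 111699 × cos 77.65° = 1.5e-05 × 111699 × 0.2139 ≈ 0.358358 m.
The two errors are perpendicular, so the maximum displacement is √(1.67549² + 0.358358²) ≈ 1.71338 m.

1.71 meters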